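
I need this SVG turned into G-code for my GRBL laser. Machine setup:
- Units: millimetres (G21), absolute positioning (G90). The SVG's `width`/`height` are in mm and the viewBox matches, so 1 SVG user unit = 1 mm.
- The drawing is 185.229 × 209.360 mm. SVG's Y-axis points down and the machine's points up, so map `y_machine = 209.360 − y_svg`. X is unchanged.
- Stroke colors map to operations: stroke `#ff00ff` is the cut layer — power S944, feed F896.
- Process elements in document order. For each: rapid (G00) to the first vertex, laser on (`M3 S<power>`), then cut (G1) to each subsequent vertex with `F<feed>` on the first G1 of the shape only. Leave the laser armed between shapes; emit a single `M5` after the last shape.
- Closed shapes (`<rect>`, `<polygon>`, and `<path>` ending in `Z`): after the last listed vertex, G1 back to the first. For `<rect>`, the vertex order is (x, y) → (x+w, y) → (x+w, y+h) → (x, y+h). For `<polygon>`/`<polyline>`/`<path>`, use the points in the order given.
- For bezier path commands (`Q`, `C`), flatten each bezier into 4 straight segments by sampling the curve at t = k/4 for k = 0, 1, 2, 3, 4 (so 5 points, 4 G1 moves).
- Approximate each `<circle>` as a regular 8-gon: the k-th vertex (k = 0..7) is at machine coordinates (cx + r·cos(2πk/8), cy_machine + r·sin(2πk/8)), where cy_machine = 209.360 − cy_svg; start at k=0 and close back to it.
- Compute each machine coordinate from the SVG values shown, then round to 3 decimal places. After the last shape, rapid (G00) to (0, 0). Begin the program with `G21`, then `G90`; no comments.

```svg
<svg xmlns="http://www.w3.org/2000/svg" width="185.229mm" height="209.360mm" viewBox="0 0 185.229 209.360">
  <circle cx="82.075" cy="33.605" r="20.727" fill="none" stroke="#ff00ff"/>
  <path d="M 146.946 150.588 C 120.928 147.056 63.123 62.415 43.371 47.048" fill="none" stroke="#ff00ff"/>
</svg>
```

G21
G90
G00 X102.802 Y175.755
M3 S944
G1 X96.731 Y190.411 F896
G1 X82.075 Y196.482
G1 X67.419 Y190.411
G1 X61.348 Y175.755
G1 X67.419 Y161.099
G1 X82.075 Y155.028
G1 X96.731 Y161.099
G1 X102.802 Y175.755
G00 X146.946 Y58.772
M3 S944
G1 X122.564 Y74.279 F896
G1 X92.809 Y106.104
G1 X64.229 Y140.148
G1 X43.371 Y162.312
M5
G00 X0.000 Y0.000

Since the viewBox matches the mm dimensions, user units are millimetres directly. The only transform is the Y-flip y_m = 209.360 − y_svg.

Shape 1 is a circle drawn with `<circle>`. Its stroke #ff00ff means cut at S944, F896. After flipping Y the toolpath is (102.802,175.755) → (96.731,190.411) → (82.075,196.482) → (67.419,190.411) → (61.348,175.755) → (67.419,161.099) → (82.075,155.028) → (96.731,161.099) → (102.802,175.755), returning to the start.

Shape 2 is a cubic bezier drawn with `<path>`. Its stroke #ff00ff means cut at S944, F896. After flipping Y the toolpath is (146.946,58.772) → (122.564,74.279) → (92.809,106.104) → (64.229,140.148) → (43.371,162.312).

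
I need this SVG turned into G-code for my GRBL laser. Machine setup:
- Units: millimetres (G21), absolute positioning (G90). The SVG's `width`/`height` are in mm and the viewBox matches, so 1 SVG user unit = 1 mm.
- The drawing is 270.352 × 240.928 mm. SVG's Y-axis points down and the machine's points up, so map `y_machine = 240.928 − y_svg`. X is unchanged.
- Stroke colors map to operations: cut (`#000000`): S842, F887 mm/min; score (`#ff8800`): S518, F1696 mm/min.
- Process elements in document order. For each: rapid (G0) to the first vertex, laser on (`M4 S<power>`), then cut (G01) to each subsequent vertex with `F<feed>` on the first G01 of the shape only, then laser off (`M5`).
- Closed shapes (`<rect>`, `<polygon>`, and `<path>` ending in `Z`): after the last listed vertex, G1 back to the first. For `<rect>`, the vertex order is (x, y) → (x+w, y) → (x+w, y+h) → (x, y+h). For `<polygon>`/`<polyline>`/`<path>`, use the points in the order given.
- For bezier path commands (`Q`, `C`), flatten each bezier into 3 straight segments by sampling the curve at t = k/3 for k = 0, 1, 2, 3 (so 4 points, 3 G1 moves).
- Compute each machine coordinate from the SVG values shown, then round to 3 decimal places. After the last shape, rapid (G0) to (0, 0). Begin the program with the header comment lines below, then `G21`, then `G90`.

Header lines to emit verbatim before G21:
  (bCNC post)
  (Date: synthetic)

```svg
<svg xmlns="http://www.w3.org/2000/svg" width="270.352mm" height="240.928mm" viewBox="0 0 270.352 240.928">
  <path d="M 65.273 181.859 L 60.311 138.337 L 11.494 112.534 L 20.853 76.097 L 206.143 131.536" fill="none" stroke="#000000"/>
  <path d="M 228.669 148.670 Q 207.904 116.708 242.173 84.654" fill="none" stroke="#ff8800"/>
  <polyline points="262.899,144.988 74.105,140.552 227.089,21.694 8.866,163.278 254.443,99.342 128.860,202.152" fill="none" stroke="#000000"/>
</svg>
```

(bCNC post)
(Date: synthetic)
G21
G90
G0 X65.273 Y59.069
M4 S842
G01 X60.311 Y102.591 F887
G01 X11.494 Y128.394
G01 X20.853 Y164.831
G01 X206.143 Y109.392
M5
G0 X228.669 Y92.258
M4 S518
G01 X220.941 Y113.576 F1696
G01 X225.442 Y134.915
G01 X242.173 Y156.274
M5
G0 X262.899 Y95.940
M4 S842
G01 X74.105 Y100.376 F887
G01 X227.089 Y219.234
G01 X8.866 Y77.650
G01 X254.443 Y141.586
G01 X128.860 Y38.776
M5
G0 X0.000 Y0.000

1 u = 1 mm; y_m = 240.928 − y.

[1] `<path>` open polyline, #000000→cut S842 F887: (65.273,59.069) → (60.311,102.591) → (11.494,128.394) → (20.853,164.831) → (206.143,109.392)

[2] `<path>` quadratic bezier, #ff8800→score S518 F1696: (228.669,92.258) → (220.941,113.576) → (225.442,134.915) → (242.173,156.274)

[3] `<polyline>` open polyline, #000000→cut S842 F887: (262.899,95.940) → (74.105,100.376) → (227.089,219.234) → (8.866,77.650) → (254.443,141.586) → (128.860,38.776)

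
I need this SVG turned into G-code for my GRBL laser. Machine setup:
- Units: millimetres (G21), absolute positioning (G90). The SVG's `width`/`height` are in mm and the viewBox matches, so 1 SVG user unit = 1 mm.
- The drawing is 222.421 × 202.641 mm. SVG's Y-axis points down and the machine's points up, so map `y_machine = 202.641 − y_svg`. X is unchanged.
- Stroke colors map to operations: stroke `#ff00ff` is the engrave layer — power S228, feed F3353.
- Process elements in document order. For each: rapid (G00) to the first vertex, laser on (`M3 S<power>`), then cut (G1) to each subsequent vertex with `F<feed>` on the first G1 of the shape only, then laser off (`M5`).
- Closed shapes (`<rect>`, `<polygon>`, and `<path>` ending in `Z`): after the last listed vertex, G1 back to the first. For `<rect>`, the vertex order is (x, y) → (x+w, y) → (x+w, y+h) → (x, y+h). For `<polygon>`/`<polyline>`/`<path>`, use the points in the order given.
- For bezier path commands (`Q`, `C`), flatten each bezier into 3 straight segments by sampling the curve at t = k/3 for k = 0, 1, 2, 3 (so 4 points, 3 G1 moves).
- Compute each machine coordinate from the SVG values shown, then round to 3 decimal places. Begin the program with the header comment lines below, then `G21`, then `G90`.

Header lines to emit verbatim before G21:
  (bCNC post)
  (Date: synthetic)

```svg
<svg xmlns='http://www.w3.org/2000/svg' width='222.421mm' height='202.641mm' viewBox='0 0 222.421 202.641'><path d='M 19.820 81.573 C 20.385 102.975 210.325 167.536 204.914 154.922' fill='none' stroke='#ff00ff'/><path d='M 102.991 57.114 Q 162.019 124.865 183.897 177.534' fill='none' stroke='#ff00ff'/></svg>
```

Since the viewBox matches the mm dimensions, user units are millimetres directly. The only transform is the Y-flip y_m = 202.641 − y_svg.

Shape 1 is a cubic bezier drawn with `<path>`. Its stroke #ff00ff means engrave at S228, F3353. After flipping Y the toolpath is (19.820,121.068) → (69.261,89.736) → (159.457,56.373) → (204.914,47.719).

Shape 2 is a quadratic bezier drawn with `<path>`. Its stroke #ff00ff means engrave at S228, F3353. After flipping Y the toolpath is (102.991,145.527) → (138.215,102.035) → (165.184,61.895) → (183.897,25.107).

(bCNC post)
(Date: synthetic)
G21
G90
G00 X19.820 Y121.068
M3 S228
G1 X69.261 Y89.736 F3353
G1 X159.457 Y56.373
G1 X204.914 Y47.719
M5
G00 X102.991 Y145.527
M3 S228
G1 X138.215 Y102.035 F3353
G1 X165.184 Y61.895
G1 X183.897 Y25.107
M5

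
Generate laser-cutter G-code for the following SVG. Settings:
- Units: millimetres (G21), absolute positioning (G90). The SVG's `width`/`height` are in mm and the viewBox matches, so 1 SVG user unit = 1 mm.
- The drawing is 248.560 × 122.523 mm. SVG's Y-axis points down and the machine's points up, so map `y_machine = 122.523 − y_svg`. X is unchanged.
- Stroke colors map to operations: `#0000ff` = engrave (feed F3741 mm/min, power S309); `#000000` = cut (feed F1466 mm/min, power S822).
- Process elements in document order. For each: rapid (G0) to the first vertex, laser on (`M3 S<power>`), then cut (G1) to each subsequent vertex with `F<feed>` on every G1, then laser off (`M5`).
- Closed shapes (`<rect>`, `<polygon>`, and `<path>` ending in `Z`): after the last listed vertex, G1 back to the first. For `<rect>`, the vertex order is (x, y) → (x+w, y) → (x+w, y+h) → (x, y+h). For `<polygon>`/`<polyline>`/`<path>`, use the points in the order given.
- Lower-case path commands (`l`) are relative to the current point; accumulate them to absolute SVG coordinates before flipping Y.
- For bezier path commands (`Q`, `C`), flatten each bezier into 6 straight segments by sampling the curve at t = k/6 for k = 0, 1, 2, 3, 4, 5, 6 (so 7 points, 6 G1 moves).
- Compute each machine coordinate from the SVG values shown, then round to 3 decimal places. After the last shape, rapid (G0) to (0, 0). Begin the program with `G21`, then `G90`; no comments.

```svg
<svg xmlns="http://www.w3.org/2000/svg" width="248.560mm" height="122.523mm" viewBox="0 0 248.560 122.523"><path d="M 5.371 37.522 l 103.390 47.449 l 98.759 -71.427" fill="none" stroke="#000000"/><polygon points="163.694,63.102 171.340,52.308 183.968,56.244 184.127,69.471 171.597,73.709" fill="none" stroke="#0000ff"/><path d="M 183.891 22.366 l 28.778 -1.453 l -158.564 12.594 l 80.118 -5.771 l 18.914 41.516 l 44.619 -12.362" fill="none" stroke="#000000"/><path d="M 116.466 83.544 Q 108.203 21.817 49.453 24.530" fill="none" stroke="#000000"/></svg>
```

Since the viewBox matches the mm dimensions, user units are millimetres directly. The only transform is the Y-flip y_m = 122.523 − y_svg.

Shape 1 is a open polyline drawn with `<path>`. Its stroke #000000 means cut at S822, F1466. After flipping Y the toolpath is (5.371,85.001) → (108.761,37.552) → (207.520,108.979).

Shape 2 is a regular polygon drawn with `<polygon>`. Its stroke #0000ff means engrave at S309, F3741. After flipping Y the toolpath is (163.694,59.421) → (171.340,70.215) → (183.968,66.279) → (184.127,53.052) → (171.597,48.814) → (163.694,59.421), returning to the start.

Shape 3 is a open polyline drawn with `<path>`. Its stroke #000000 means cut at S822, F1466. After flipping Y the toolpath is (183.891,100.157) → (212.669,101.610) → (54.105,89.016) → (134.223,94.787) → (153.137,53.271) → (197.756,65.633).

Shape 4 is a quadratic bezier drawn with `<path>`. Its stroke #000000 means cut at S822, F1466. After flipping Y the toolpath is (116.466,38.979) → (112.309,57.765) → (105.348,72.970) → (95.581,84.596) → (83.010,92.642) → (67.634,97.107) → (49.453,97.993).

G21
G90
G0 X5.371 Y85.001
M3 S822
G1 X108.761 Y37.552 F1466
G1 X207.520 Y108.979 F1466
M5
G0 X163.694 Y59.421
M3 S309
G1 X171.340 Y70.215 F3741
G1 X183.968 Y66.279 F3741
G1 X184.127 Y53.052 F3741
G1 X171.597 Y48.814 F3741
G1 X163.694 Y59.421 F3741
M5
G0 X183.891 Y100.157
M3 S822
G1 X212.669 Y101.610 F1466
G1 X54.105 Y89.016 F1466
G1 X134.223 Y94.787 F1466
G1 X153.137 Y53.271 F1466
G1 X197.756 Y65.633 F1466
M5
G0 X116.466 Y38.979
M3 S822
G1 X112.309 Y57.765 F1466
G1 X105.348 Y72.970 F1466
G1 X95.581 Y84.596 F1466
G1 X83.010 Y92.642 F1466
G1 X67.634 Y97.107 F1466
G1 X49.453 Y97.993 F1466
M5
G0 X0.000 Y0.000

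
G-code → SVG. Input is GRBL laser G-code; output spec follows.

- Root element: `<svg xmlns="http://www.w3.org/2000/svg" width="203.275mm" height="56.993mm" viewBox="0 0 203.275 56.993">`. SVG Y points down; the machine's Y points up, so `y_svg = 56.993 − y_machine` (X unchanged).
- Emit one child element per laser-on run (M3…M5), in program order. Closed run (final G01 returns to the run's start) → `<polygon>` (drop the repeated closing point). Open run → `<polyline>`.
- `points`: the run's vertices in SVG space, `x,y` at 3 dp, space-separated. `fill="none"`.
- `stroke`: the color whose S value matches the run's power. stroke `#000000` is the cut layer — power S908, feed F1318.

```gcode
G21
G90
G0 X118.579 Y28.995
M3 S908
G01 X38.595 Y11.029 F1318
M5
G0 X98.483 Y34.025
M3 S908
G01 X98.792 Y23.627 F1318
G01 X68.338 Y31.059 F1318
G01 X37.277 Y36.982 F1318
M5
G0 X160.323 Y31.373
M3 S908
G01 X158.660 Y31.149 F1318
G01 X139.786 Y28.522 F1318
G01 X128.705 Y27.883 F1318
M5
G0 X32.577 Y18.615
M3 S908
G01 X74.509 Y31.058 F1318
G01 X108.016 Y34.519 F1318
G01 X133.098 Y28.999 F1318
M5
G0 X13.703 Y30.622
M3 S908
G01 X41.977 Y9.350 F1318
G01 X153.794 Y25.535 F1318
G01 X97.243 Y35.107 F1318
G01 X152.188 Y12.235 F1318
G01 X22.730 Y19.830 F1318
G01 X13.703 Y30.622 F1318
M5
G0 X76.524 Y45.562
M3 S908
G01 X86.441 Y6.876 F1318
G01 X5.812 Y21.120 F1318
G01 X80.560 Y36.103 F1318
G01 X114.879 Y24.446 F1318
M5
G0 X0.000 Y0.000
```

<svg xmlns="http://www.w3.org/2000/svg" width="203.275mm" height="56.993mm" viewBox="0 0 203.275 56.993">
  <polyline points="118.579,27.998 38.595,45.964" fill="none" stroke="#000000"/>
  <polyline points="98.483,22.968 98.792,33.366 68.338,25.934 37.277,20.011" fill="none" stroke="#000000"/>
  <polyline points="160.323,25.620 158.660,25.844 139.786,28.471 128.705,29.110" fill="none" stroke="#000000"/>
  <polyline points="32.577,38.378 74.509,25.935 108.016,22.474 133.098,27.994" fill="none" stroke="#000000"/>
  <polygon points="13.703,26.371 41.977,47.643 153.794,31.458 97.243,21.886 152.188,44.758 22.730,37.163" fill="none" stroke="#000000"/>
  <polyline points="76.524,11.431 86.441,50.117 5.812,35.873 80.560,20.890 114.879,32.547" fill="none" stroke="#000000"/>
</svg>

Each laser-on run becomes one SVG element. Flip Y back into SVG space with y_svg = 56.993 − y_machine. Every run uses S908, so all elements get stroke `#000000` (cut).

Run 1: The run is open, so emit a `<polyline>` with points (Y-flipped): 118.579,27.998 38.595,45.964.

Run 2: The run is open, so emit a `<polyline>` with points (Y-flipped): 98.483,22.968 98.792,33.366 68.338,25.934 37.277,20.011.

Run 3: The run is open, so emit a `<polyline>` with points (Y-flipped): 160.323,25.620 158.660,25.844 139.786,28.471 128.705,29.110.

Run 4: The run is open, so emit a `<polyline>` with points (Y-flipped): 32.577,38.378 74.509,25.935 108.016,22.474 133.098,27.994.

Run 5: The run returns to its start, so emit a `<polygon>` with points (Y-flipped): 13.703,26.371 41.977,47.643 153.794,31.458 97.243,21.886 152.188,44.758 22.730,37.163.

Run 6: The run is open, so emit a `<polyline>` with points (Y-flipped): 76.524,11.431 86.441,50.117 5.812,35.873 80.560,20.890 114.879,32.547.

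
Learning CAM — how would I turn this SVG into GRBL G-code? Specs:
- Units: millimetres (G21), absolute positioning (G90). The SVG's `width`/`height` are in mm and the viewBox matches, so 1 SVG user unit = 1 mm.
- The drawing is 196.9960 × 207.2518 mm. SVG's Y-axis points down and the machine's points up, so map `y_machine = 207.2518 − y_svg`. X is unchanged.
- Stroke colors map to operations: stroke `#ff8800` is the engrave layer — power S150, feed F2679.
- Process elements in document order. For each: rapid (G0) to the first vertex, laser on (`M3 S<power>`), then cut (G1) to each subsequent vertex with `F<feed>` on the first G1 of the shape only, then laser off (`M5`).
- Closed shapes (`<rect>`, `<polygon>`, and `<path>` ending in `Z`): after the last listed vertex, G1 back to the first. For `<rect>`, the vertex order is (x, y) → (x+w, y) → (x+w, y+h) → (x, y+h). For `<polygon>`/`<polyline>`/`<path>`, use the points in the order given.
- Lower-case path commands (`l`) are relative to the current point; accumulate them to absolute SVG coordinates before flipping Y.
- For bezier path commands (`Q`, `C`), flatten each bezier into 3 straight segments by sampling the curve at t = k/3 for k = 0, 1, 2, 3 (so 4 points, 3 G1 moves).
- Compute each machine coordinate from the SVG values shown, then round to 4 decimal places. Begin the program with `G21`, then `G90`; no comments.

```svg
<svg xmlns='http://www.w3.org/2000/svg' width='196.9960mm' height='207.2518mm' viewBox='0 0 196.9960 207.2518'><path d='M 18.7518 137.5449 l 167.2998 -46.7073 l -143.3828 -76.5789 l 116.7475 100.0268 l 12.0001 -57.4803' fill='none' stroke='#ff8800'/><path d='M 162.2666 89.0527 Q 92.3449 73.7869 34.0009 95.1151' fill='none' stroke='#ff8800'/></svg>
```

Since the viewBox matches the mm dimensions, user units are millimetres directly. The only transform is the Y-flip y_m = 207.2518 − y_svg.

Shape 1 is a open polyline drawn with `<path>`. Its stroke #ff8800 means engrave at S150, F2679. After flipping Y the toolpath is (18.7518,69.7069) → (186.0516,116.4142) → (42.6688,192.9931) → (159.4163,92.9663) → (171.4164,150.4466).

Shape 2 is a quadratic bezier drawn with `<path>`. Its stroke #ff8800 means engrave at S150, F2679. After flipping Y the toolpath is (162.2666,118.1991) → (116.9385,124.3103) → (74.1833,122.2895) → (34.0009,112.1367).

G21
G90
G0 X18.7518 Y69.7069
M3 S150
G1 X186.0516 Y116.4142 F2679
G1 X42.6688 Y192.9931
G1 X159.4163 Y92.9663
G1 X171.4164 Y150.4466
M5
G0 X162.2666 Y118.1991
M3 S150
G1 X116.9385 Y124.3103 F2679
G1 X74.1833 Y122.2895
G1 X34.0009 Y112.1367
M5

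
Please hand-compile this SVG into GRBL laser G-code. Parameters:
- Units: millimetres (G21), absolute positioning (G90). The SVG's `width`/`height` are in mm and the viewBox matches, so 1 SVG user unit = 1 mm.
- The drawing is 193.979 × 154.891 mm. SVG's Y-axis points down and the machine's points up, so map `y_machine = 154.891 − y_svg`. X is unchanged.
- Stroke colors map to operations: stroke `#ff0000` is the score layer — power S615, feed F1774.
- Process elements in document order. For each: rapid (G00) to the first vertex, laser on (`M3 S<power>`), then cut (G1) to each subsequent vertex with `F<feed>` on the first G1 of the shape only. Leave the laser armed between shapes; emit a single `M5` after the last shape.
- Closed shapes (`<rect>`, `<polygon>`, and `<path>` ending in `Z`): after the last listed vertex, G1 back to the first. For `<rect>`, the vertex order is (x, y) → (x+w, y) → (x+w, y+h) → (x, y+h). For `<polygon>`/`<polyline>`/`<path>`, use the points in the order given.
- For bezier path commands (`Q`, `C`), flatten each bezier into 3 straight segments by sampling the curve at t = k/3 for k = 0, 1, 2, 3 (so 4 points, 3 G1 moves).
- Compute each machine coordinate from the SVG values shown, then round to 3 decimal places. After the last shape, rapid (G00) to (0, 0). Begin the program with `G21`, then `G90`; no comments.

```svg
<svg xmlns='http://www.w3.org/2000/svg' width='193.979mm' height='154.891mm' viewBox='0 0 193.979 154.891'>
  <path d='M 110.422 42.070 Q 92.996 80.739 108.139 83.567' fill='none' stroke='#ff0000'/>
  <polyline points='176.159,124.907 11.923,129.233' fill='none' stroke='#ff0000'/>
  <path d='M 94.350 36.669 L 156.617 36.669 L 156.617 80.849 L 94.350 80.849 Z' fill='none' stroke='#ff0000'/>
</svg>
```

Since the viewBox matches the mm dimensions, user units are millimetres directly. The only transform is the Y-flip y_m = 154.891 − y_svg.

Shape 1 is a quadratic bezier drawn with `<path>`. Its stroke #ff0000 means score at S615, F1774. After flipping Y the toolpath is (110.422,112.821) → (102.423,91.024) → (101.662,77.192) → (108.139,71.324).

Shape 2 is a line segment drawn with `<polyline>`. Its stroke #ff0000 means score at S615, F1774. After flipping Y the toolpath is (176.159,29.984) → (11.923,25.658).

Shape 3 is a rectangle drawn with `<path>`. Its stroke #ff0000 means score at S615, F1774. After flipping Y the toolpath is (94.350,118.222) → (156.617,118.222) → (156.617,74.042) → (94.350,74.042) → (94.350,118.222), returning to the start.

G21
G90
G00 X110.422 Y112.821
M3 S615
G1 X102.423 Y91.024 F1774
G1 X101.662 Y77.192
G1 X108.139 Y71.324
G00 X176.159 Y29.984
M3 S615
G1 X11.923 Y25.658 F1774
G00 X94.350 Y118.222
M3 S615
G1 X156.617 Y118.222 F1774
G1 X156.617 Y74.042
G1 X94.350 Y74.042
G1 X94.350 Y118.222
M5
G00 X0.000 Y0.000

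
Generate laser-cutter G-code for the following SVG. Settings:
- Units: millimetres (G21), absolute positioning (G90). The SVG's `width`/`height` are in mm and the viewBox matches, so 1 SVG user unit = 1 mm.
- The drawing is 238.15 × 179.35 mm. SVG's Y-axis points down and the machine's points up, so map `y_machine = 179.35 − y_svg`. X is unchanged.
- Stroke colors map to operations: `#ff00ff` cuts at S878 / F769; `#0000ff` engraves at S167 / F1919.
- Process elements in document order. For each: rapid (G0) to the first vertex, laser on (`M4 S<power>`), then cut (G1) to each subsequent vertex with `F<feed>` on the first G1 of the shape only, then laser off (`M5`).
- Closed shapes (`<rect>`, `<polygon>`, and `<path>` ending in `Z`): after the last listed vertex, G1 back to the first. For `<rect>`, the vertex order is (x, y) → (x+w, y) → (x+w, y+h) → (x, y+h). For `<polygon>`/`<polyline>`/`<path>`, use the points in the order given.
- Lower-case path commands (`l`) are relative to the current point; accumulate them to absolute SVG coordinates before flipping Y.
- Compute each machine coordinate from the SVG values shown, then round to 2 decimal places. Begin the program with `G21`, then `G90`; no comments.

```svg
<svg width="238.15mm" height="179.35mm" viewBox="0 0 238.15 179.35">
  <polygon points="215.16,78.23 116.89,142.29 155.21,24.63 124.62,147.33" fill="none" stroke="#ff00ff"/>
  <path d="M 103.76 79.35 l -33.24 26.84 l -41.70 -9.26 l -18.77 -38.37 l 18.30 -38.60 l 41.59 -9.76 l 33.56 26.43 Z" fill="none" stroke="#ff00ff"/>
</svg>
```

viewBox `0 0 238.15 179.35` with mm width/height → 1 unit = 1 mm. Flip: y_m = 179.35 − y_svg.

**Shape 1** — `<polygon>` closed polygon, stroke `#ff00ff` → cut (S878, F769). Machine vertices: (215.16,101.12) → (116.89,37.06) → (155.21,154.72) → (124.62,32.02) → (215.16,101.12). Closed: final G1 returns to the first vertex.

**Shape 2** — `<path>` regular polygon, stroke `#ff00ff` → cut (S878, F769). Machine vertices: (103.76,100.00) → (70.52,73.16) → (28.82,82.42) → (10.05,120.79) → (28.35,159.39) → (69.94,169.15) → (103.50,142.72) → (103.76,100.00). Closed: final G1 returns to the first vertex.

G21
G90
G0 X215.16 Y101.12
M4 S878
G1 X116.89 Y37.06 F769
G1 X155.21 Y154.72
G1 X124.62 Y32.02
G1 X215.16 Y101.12
M5
G0 X103.76 Y100.00
M4 S878
G1 X70.52 Y73.16 F769
G1 X28.82 Y82.42
G1 X10.05 Y120.79
G1 X28.35 Y159.39
G1 X69.94 Y169.15
G1 X103.50 Y142.72
G1 X103.76 Y100.00
M5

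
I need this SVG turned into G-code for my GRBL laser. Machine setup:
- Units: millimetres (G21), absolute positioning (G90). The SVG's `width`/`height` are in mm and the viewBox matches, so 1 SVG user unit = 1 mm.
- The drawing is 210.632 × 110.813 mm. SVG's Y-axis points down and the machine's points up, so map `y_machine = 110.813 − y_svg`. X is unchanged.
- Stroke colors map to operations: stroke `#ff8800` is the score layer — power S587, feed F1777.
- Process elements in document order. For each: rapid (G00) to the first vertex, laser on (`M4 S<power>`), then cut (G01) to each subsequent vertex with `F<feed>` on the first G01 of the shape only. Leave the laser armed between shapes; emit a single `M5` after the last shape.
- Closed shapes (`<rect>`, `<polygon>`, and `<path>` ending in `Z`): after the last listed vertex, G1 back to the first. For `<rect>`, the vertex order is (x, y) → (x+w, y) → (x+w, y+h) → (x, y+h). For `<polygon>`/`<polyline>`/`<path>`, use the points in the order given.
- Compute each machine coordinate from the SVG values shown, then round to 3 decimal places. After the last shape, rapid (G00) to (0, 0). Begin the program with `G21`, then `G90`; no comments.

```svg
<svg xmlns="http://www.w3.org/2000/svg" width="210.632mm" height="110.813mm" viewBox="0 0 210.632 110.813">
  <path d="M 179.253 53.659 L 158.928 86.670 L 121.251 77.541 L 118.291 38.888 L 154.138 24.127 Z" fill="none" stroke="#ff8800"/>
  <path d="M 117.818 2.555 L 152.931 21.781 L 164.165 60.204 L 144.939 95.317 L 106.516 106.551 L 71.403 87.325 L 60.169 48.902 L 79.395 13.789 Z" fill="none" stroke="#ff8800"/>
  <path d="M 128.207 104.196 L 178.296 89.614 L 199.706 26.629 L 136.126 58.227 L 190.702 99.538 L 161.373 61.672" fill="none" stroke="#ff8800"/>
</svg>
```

G21
G90
G00 X179.253 Y57.154
M4 S587
G01 X158.928 Y24.143 F1777
G01 X121.251 Y33.272
G01 X118.291 Y71.925
G01 X154.138 Y86.686
G01 X179.253 Y57.154
G00 X117.818 Y108.258
M4 S587
G01 X152.931 Y89.032 F1777
G01 X164.165 Y50.609
G01 X144.939 Y15.496
G01 X106.516 Y4.262
G01 X71.403 Y23.488
G01 X60.169 Y61.911
G01 X79.395 Y97.024
G01 X117.818 Y108.258
G00 X128.207 Y6.617
M4 S587
G01 X178.296 Y21.199 F1777
G01 X199.706 Y84.184
G01 X136.126 Y52.586
G01 X190.702 Y11.275
G01 X161.373 Y49.141
M5
G00 X0.000 Y0.000

Since the viewBox matches the mm dimensions, user units are millimetres directly. The only transform is the Y-flip y_m = 110.813 − y_svg.

Shape 1 is a regular polygon drawn with `<path>`. Its stroke #ff8800 means score at S587, F1777. After flipping Y the toolpath is (179.253,57.154) → (158.928,24.143) → (121.251,33.272) → (118.291,71.925) → (154.138,86.686) → (179.253,57.154), returning to the start.

Shape 2 is a regular polygon drawn with `<path>`. Its stroke #ff8800 means score at S587, F1777. After flipping Y the toolpath is (117.818,108.258) → (152.931,89.032) → (164.165,50.609) → (144.939,15.496) → (106.516,4.262) → (71.403,23.488) → (60.169,61.911) → (79.395,97.024) → (117.818,108.258), returning to the start.

Shape 3 is a open polyline drawn with `<path>`. Its stroke #ff8800 means score at S587, F1777. After flipping Y the toolpath is (128.207,6.617) → (178.296,21.199) → (199.706,84.184) → (136.126,52.586) → (190.702,11.275) → (161.373,49.141).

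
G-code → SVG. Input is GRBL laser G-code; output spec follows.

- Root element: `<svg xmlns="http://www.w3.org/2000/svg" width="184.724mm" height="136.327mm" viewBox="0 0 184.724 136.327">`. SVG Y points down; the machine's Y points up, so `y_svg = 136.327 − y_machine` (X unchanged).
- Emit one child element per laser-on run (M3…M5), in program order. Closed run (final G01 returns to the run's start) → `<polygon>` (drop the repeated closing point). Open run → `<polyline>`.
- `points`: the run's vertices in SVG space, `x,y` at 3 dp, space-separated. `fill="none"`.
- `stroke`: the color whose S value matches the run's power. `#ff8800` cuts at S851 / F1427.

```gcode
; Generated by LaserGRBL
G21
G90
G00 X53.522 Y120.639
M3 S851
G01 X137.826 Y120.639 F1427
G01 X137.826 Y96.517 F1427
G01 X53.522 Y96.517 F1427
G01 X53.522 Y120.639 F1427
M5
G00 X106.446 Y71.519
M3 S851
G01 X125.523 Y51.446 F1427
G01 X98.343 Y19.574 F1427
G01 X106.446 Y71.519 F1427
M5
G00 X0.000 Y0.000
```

<svg xmlns="http://www.w3.org/2000/svg" width="184.724mm" height="136.327mm" viewBox="0 0 184.724 136.327">
  <polygon points="53.522,15.688 137.826,15.688 137.826,39.810 53.522,39.810" fill="none" stroke="#ff8800"/>
  <polygon points="106.446,64.808 125.523,84.881 98.343,116.753" fill="none" stroke="#ff8800"/>
</svg>

Each laser-on run becomes one SVG element. Flip Y back into SVG space with y_svg = 136.327 − y_machine. Every run uses S851, so all elements get stroke `#ff8800` (cut).

Run 1: The run returns to its start, so emit a `<polygon>` with points (Y-flipped): 53.522,15.688 137.826,15.688 137.826,39.810 53.522,39.810.

Run 2: The run returns to its start, so emit a `<polygon>` with points (Y-flipped): 106.446,64.808 125.523,84.881 98.343,116.753.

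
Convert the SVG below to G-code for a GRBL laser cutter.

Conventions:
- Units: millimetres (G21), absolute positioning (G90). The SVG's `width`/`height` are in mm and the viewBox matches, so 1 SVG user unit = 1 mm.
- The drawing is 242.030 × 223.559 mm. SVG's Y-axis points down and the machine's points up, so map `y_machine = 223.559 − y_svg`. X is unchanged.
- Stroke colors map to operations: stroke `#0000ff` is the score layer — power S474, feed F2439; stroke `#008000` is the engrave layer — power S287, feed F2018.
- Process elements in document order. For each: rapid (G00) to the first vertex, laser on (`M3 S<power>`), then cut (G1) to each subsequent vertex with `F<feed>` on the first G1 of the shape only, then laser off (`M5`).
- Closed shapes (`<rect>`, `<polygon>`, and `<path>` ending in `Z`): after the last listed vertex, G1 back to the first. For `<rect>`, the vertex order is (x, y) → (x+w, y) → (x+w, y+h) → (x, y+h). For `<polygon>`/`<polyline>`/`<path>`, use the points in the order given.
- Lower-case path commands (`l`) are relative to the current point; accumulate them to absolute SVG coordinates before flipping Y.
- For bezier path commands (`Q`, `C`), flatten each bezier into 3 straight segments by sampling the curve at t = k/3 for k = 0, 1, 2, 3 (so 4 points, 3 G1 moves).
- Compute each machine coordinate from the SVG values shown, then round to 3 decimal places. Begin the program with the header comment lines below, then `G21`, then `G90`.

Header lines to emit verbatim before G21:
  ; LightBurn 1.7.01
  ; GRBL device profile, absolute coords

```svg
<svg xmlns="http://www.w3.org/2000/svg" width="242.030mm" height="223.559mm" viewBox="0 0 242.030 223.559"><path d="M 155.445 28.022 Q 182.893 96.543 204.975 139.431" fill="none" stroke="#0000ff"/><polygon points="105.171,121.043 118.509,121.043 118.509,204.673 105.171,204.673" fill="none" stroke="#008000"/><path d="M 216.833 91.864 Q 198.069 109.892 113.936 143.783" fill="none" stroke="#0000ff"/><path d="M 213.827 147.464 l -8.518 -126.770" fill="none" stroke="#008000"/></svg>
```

; LightBurn 1.7.01
; GRBL device profile, absolute coords
G21
G90
G00 X155.445 Y195.537
M3 S474
G1 X173.147 Y152.704 F2439
G1 X189.657 Y115.568
G1 X204.975 Y84.128
M5
G00 X105.171 Y102.516
M3 S287
G1 X118.509 Y102.516 F2018
G1 X118.509 Y18.886
G1 X105.171 Y18.886
G1 X105.171 Y102.516
M5
G00 X216.833 Y131.695
M3 S474
G1 X197.060 Y117.914 F2439
G1 X162.761 Y100.607
G1 X113.936 Y79.776
M5
G00 X213.827 Y76.095
M3 S287
G1 X205.309 Y202.865 F2018
M5

Since the viewBox matches the mm dimensions, user units are millimetres directly. The only transform is the Y-flip y_m = 223.559 − y_svg.

Shape 1 is a quadratic bezier drawn with `<path>`. Its stroke #0000ff means score at S474, F2439. After flipping Y the toolpath is (155.445,195.537) → (173.147,152.704) → (189.657,115.568) → (204.975,84.128).

Shape 2 is a rectangle drawn with `<polygon>`. Its stroke #008000 means engrave at S287, F2018. After flipping Y the toolpath is (105.171,102.516) → (118.509,102.516) → (118.509,18.886) → (105.171,18.886) → (105.171,102.516), returning to the start.

Shape 3 is a quadratic bezier drawn with `<path>`. Its stroke #0000ff means score at S474, F2439. After flipping Y the toolpath is (216.833,131.695) → (197.060,117.914) → (162.761,100.607) → (113.936,79.776).

Shape 4 is a line segment drawn with `<path>`. Its stroke #008000 means engrave at S287, F2018. After flipping Y the toolpath is (213.827,76.095) → (205.309,202.865).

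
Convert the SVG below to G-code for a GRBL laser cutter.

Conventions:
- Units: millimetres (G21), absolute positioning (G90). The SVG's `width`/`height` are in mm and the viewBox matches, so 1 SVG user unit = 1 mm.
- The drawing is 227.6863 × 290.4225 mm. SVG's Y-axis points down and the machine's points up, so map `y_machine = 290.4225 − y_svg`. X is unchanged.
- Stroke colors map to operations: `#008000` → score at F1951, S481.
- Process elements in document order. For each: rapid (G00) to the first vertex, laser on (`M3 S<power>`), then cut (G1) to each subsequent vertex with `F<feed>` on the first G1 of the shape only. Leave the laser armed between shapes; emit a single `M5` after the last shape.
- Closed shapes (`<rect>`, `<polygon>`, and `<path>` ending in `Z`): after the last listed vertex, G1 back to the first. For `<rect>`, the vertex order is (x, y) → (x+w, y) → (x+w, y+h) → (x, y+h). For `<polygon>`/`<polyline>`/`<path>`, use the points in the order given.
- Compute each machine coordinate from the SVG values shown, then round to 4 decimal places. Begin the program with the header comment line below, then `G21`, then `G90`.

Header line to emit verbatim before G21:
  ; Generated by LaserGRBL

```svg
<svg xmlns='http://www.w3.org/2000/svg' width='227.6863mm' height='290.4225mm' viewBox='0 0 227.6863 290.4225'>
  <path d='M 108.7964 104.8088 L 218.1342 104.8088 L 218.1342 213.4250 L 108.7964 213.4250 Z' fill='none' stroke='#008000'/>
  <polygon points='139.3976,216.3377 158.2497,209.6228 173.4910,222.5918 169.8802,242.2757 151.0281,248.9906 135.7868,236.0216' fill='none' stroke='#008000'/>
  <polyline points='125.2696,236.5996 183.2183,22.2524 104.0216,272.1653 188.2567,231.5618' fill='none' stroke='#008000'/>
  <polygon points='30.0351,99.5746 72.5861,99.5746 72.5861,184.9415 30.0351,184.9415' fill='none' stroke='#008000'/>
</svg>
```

; Generated by LaserGRBL
G21
G90
G00 X108.7964 Y185.6137
M3 S481
G1 X218.1342 Y185.6137 F1951
G1 X218.1342 Y76.9975
G1 X108.7964 Y76.9975
G1 X108.7964 Y185.6137
G00 X139.3976 Y74.0848
M3 S481
G1 X158.2497 Y80.7997 F1951
G1 X173.4910 Y67.8307
G1 X169.8802 Y48.1468
G1 X151.0281 Y41.4319
G1 X135.7868 Y54.4009
G1 X139.3976 Y74.0848
G00 X125.2696 Y53.8229
M3 S481
G1 X183.2183 Y268.1701 F1951
G1 X104.0216 Y18.2572
G1 X188.2567 Y58.8607
G00 X30.0351 Y190.8479
M3 S481
G1 X72.5861 Y190.8479 F1951
G1 X72.5861 Y105.4810
G1 X30.0351 Y105.4810
G1 X30.0351 Y190.8479
M5

1 u = 1 mm; y_m = 290.4225 − y.

[1] `<path>` rectangle, #008000→score S481 F1951: (108.7964,185.6137) → (218.1342,185.6137) → (218.1342,76.9975) → (108.7964,76.9975) → (108.7964,185.6137) (closed)

[2] `<polygon>` regular polygon, #008000→score S481 F1951: (139.3976,74.0848) → (158.2497,80.7997) → (173.4910,67.8307) → (169.8802,48.1468) → (151.0281,41.4319) → (135.7868,54.4009) → (139.3976,74.0848) (closed)

[3] `<polyline>` open polyline, #008000→score S481 F1951: (125.2696,53.8229) → (183.2183,268.1701) → (104.0216,18.2572) → (188.2567,58.8607)

[4] `<polygon>` rectangle, #008000→score S481 F1951: (30.0351,190.8479) → (72.5861,190.8479) → (72.5861,105.4810) → (30.0351,105.4810) → (30.0351,190.8479) (closed)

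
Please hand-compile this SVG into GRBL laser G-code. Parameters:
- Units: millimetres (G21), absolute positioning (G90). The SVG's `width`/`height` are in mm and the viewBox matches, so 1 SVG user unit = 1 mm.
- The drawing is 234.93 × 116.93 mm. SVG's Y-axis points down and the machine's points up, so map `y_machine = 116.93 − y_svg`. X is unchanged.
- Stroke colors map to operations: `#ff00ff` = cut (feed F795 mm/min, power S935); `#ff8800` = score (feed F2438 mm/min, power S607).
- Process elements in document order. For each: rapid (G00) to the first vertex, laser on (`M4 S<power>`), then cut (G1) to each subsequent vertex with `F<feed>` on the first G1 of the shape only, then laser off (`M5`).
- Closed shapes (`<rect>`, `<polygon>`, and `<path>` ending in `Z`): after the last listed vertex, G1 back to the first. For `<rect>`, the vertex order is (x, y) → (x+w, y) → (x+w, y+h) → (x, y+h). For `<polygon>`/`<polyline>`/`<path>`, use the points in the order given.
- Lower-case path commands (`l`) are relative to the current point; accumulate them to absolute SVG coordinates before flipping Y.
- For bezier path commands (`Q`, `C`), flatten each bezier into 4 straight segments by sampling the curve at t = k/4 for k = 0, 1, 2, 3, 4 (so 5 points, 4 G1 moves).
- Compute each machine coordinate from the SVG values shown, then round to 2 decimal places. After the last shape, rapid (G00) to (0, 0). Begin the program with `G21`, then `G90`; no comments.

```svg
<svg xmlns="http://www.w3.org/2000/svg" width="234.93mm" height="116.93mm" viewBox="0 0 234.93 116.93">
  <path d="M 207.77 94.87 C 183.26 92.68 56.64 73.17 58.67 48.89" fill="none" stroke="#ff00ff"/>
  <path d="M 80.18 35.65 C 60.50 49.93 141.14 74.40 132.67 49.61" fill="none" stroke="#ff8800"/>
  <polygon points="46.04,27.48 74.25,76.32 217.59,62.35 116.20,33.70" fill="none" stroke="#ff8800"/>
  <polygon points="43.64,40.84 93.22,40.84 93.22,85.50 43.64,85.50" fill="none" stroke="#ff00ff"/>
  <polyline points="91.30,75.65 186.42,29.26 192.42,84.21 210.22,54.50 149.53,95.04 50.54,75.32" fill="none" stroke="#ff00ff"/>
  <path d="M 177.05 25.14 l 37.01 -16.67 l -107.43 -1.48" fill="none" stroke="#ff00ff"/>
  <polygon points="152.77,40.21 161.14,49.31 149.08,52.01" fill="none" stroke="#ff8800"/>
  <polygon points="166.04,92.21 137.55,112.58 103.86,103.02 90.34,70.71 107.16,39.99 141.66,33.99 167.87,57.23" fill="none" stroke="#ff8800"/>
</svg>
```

Since the viewBox matches the mm dimensions, user units are millimetres directly. The only transform is the Y-flip y_m = 116.93 − y_svg.

Shape 1 is a cubic bezier drawn with `<path>`. Its stroke #ff00ff means cut at S935, F795. After flipping Y the toolpath is (207.77,22.06) → (173.85,26.75) → (123.27,36.77) → (77.66,50.92) → (58.67,68.04).

Shape 2 is a cubic bezier drawn with `<path>`. Its stroke #ff8800 means score at S607, F2438. After flipping Y the toolpath is (80.18,81.28) → (81.27,69.59) → (102.22,59.65) → (125.27,57.03) → (132.67,67.32).

Shape 3 is a closed polygon drawn with `<polygon>`. Its stroke #ff8800 means score at S607, F2438. After flipping Y the toolpath is (46.04,89.45) → (74.25,40.61) → (217.59,54.58) → (116.20,83.23) → (46.04,89.45), returning to the start.

Shape 4 is a rectangle drawn with `<polygon>`. Its stroke #ff00ff means cut at S935, F795. After flipping Y the toolpath is (43.64,76.09) → (93.22,76.09) → (93.22,31.43) → (43.64,31.43) → (43.64,76.09), returning to the start.

Shape 5 is a open polyline drawn with `<polyline>`. Its stroke #ff00ff means cut at S935, F795. After flipping Y the toolpath is (91.30,41.28) → (186.42,87.67) → (192.42,32.72) → (210.22,62.43) → (149.53,21.89) → (50.54,41.61).

Shape 6 is a open polyline drawn with `<path>`. Its stroke #ff00ff means cut at S935, F795. After flipping Y the toolpath is (177.05,91.79) → (214.06,108.46) → (106.63,109.94).

Shape 7 is a regular polygon drawn with `<polygon>`. Its stroke #ff8800 means score at S607, F2438. After flipping Y the toolpath is (152.77,76.72) → (161.14,67.62) → (149.08,64.92) → (152.77,76.72), returning to the start.

Shape 8 is a regular polygon drawn with `<polygon>`. Its stroke #ff8800 means score at S607, F2438. After flipping Y the toolpath is (166.04,24.72) → (137.55,4.35) → (103.86,13.91) → (90.34,46.22) → (107.16,76.94) → (141.66,82.94) → (167.87,59.70) → (166.04,24.72), returning to the start.

G21
G90
G00 X207.77 Y22.06
M4 S935
G1 X173.85 Y26.75 F795
G1 X123.27 Y36.77
G1 X77.66 Y50.92
G1 X58.67 Y68.04
M5
G00 X80.18 Y81.28
M4 S607
G1 X81.27 Y69.59 F2438
G1 X102.22 Y59.65
G1 X125.27 Y57.03
G1 X132.67 Y67.32
M5
G00 X46.04 Y89.45
M4 S607
G1 X74.25 Y40.61 F2438
G1 X217.59 Y54.58
G1 X116.20 Y83.23
G1 X46.04 Y89.45
M5
G00 X43.64 Y76.09
M4 S935
G1 X93.22 Y76.09 F795
G1 X93.22 Y31.43
G1 X43.64 Y31.43
G1 X43.64 Y76.09
M5
G00 X91.30 Y41.28
M4 S935
G1 X186.42 Y87.67 F795
G1 X192.42 Y32.72
G1 X210.22 Y62.43
G1 X149.53 Y21.89
G1 X50.54 Y41.61
M5
G00 X177.05 Y91.79
M4 S935
G1 X214.06 Y108.46 F795
G1 X106.63 Y109.94
M5
G00 X152.77 Y76.72
M4 S607
G1 X161.14 Y67.62 F2438
G1 X149.08 Y64.92
G1 X152.77 Y76.72
M5
G00 X166.04 Y24.72
M4 S607
G1 X137.55 Y4.35 F2438
G1 X103.86 Y13.91
G1 X90.34 Y46.22
G1 X107.16 Y76.94
G1 X141.66 Y82.94
G1 X167.87 Y59.70
G1 X166.04 Y24.72
M5
G00 X0.00 Y0.00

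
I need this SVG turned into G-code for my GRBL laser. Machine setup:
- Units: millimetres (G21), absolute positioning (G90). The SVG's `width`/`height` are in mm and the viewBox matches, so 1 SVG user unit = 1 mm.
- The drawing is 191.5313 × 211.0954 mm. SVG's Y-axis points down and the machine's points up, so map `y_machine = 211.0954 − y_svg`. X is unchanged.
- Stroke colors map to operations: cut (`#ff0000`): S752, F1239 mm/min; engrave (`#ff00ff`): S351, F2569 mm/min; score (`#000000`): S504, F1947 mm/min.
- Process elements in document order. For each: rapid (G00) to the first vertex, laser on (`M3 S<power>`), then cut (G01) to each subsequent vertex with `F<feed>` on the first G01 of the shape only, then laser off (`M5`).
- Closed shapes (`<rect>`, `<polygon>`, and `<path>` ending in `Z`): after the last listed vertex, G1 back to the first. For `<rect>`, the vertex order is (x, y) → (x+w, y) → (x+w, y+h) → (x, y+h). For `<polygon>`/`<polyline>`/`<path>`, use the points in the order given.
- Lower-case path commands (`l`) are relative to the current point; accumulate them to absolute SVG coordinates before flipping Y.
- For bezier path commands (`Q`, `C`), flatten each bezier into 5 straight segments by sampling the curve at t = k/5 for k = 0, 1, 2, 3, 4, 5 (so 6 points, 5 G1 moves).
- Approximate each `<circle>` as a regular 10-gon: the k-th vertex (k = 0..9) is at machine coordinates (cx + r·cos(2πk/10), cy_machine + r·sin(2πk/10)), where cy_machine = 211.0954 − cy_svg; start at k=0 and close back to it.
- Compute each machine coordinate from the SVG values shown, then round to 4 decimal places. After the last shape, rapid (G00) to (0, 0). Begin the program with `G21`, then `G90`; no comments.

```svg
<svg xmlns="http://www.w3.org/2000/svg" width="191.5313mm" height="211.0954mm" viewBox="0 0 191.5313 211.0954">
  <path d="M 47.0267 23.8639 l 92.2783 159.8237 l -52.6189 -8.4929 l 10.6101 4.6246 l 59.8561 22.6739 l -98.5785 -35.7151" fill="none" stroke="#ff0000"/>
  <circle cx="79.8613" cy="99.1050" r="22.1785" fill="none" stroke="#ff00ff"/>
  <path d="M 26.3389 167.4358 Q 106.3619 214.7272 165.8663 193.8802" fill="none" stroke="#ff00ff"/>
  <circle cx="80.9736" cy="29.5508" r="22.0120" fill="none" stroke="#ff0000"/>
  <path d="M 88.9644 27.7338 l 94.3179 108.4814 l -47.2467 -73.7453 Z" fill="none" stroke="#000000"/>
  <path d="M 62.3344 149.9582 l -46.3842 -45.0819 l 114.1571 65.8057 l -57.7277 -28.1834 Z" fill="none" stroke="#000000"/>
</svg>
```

G21
G90
G00 X47.0267 Y187.2315
M3 S752
G01 X139.3050 Y27.4078 F1239
G01 X86.6861 Y35.9007
G01 X97.2962 Y31.2761
G01 X157.1523 Y8.6022
G01 X58.5738 Y44.3173
M5
G00 X102.0398 Y111.9904
M3 S351
G01 X97.8041 Y125.0266 F2569
G01 X86.7148 Y133.0834
G01 X73.0078 Y133.0834
G01 X61.9185 Y125.0266
G01 X57.6828 Y111.9904
G01 X61.9185 Y98.9542
G01 X73.0078 Y90.8974
G01 X86.7148 Y90.8974
G01 X97.8041 Y98.9542
G01 X102.0398 Y111.9904
M5
G00 X26.3389 Y43.6596
M3 S351
G01 X57.5274 Y27.4686 F2569
G01 X87.0743 Y16.7286
G01 X114.9798 Y11.4397
G01 X141.2438 Y11.6019
G01 X165.8663 Y17.2152
M5
G00 X102.9856 Y181.5446
M3 S752
G01 X98.7817 Y194.4829 F1239
G01 X87.7757 Y202.4793
G01 X74.1715 Y202.4793
G01 X63.1655 Y194.4829
G01 X58.9616 Y181.5446
G01 X63.1655 Y168.6063
G01 X74.1715 Y160.6099
G01 X87.7757 Y160.6099
G01 X98.7817 Y168.6063
G01 X102.9856 Y181.5446
M5
G00 X88.9644 Y183.3616
M3 S504
G01 X183.2823 Y74.8802 F1947
G01 X136.0356 Y148.6255
G01 X88.9644 Y183.3616
M5
G00 X62.3344 Y61.1372
M3 S504
G01 X15.9502 Y106.2191 F1947
G01 X130.1073 Y40.4134
G01 X72.3796 Y68.5968
G01 X62.3344 Y61.1372
M5
G00 X0.0000 Y0.0000

viewBox `0 0 191.5313 211.0954` with mm width/height → 1 unit = 1 mm. Flip: y_m = 211.0954 − y_svg.

**Shape 1** — `<path>` open polyline, stroke `#ff0000` → cut (S752, F1239). Machine vertices: (47.0267,187.2315) → (139.3050,27.4078) → (86.6861,35.9007) → (97.2962,31.2761) → (157.1523,8.6022) → (58.5738,44.3173). Open path.

**Shape 2** — `<circle>` circle, stroke `#ff00ff` → engrave (S351, F2569). Machine vertices: (102.0398,111.9904) → (97.8041,125.0266) → (86.7148,133.0834) → (73.0078,133.0834) → (61.9185,125.0266) → (57.6828,111.9904) → (61.9185,98.9542) → (73.0078,90.8974) → (86.7148,90.8974) → (97.8041,98.9542) → (102.0398,111.9904). Closed: final G1 returns to the first vertex.

**Shape 3** — `<path>` quadratic bezier, stroke `#ff00ff` → engrave (S351, F2569). Control points (SVG): P0=(26.3389,167.4358), P1=(106.3619,214.7272), P2=(165.8663,193.8802); sampled at t=k/5. Machine vertices: (26.3389,43.6596) → (57.5274,27.4686) → (87.0743,16.7286) → (114.9798,11.4397) → (141.2438,11.6019) → (165.8663,17.2152). Open path.

**Shape 4** — `<circle>` circle, stroke `#ff0000` → cut (S752, F1239). Machine vertices: (102.9856,181.5446) → (98.7817,194.4829) → (87.7757,202.4793) → (74.1715,202.4793) → (63.1655,194.4829) → (58.9616,181.5446) → (63.1655,168.6063) → (74.1715,160.6099) → (87.7757,160.6099) → (98.7817,168.6063) → (102.9856,181.5446). Closed: final G1 returns to the first vertex.

**Shape 5** — `<path>` closed polygon, stroke `#000000` → score (S504, F1947). Machine vertices: (88.9644,183.3616) → (183.2823,74.8802) → (136.0356,148.6255) → (88.9644,183.3616). Closed: final G1 returns to the first vertex.

**Shape 6** — `<path>` closed polygon, stroke `#000000` → score (S504, F1947). Machine vertices: (62.3344,61.1372) → (15.9502,106.2191) → (130.1073,40.4134) → (72.3796,68.5968) → (62.3344,61.1372). Closed: final G1 returns to the first vertex.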